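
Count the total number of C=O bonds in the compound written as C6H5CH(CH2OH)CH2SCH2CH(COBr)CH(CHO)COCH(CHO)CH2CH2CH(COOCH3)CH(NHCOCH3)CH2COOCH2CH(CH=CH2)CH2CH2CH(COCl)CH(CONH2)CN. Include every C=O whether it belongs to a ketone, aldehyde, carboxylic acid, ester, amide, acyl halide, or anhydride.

9

CH(COBr): acyl halide, 1 C=O (running total 1).
CH(CHO): aldehyde, 1 C=O (running total 2).
CO: ketone, 1 C=O (running total 3).
CH(CHO): aldehyde, 1 C=O (running total 4).
CH(COOCH3): ester, 1 C=O (running total 5).
CH(NHCOCH3): amide, 1 C=O (running total 6).
CH2COOCH2: ester, 1 C=O (running total 7).
CH(COCl): acyl halide, 1 C=O (running total 8).
CH(CONH2): amide, 1 C=O (running total 9).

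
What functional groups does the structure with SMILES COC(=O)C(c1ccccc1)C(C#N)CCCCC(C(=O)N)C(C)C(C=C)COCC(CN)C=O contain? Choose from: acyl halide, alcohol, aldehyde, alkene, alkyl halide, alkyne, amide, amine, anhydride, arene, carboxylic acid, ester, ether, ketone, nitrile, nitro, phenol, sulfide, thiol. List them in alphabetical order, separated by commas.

CH3O–C(=O)–: carbonyl C bonded to C and to –OCH3 → ester (not ketone + ether).
pendant –C6H5: benzene ring → arene.
pendant –C≡N: nitrile.
pendant –CONH2: carbonyl C bonded to C and N → amide.
pendant –CH=CH2: C=C double bond → alkene.
C–O–C with sp³ carbons on both sides and no adjacent C=O → ether.
pendant –CH2NH2: N on sp³ C, no adjacent C=O → amine.
terminal –CHO: carbonyl C bonded to H and C → aldehyde.

aldehyde, alkene, amide, amine, arene, ester, ether, nitrile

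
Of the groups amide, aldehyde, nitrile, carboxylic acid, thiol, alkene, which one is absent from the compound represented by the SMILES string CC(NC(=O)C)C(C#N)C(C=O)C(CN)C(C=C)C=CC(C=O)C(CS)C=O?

nitrile: present (CH(CN) — pendant –C≡N: nitrile).
thiol: present (CH(CH2SH) — pendant –CH2SH → thiol).
alkene: present (CH(CH=CH2) — pendant –CH=CH2: C=C double bond → alkene).
aldehyde: present (CH(CHO) — pendant –CHO: carbonyl C bonded to C and H → aldehyde).
amide: present (CH(NHCOCH3) — pendant –NHC(=O)CH3: N bonded to a carbonyl → amide (not amine)).
carboxylic acid: absent. In CH(NHCOCH3), the carbonyl is bonded to nitrogen, not to –OH; that is an amide.

carboxylic acid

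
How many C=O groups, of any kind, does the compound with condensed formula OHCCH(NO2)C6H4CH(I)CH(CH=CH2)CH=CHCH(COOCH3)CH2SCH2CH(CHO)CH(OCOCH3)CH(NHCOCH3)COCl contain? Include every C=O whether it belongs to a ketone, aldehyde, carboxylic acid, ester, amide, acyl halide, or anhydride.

6

OHC: aldehyde, 1 C=O (running total 1).
CH(COOCH3): ester, 1 C=O (running total 2).
CH(CHO): aldehyde, 1 C=O (running total 3).
CH(OCOCH3): ester, 1 C=O (running total 4).
CH(NHCOCH3): amide, 1 C=O (running total 5).
COCl: acyl halide, 1 C=O (running total 6).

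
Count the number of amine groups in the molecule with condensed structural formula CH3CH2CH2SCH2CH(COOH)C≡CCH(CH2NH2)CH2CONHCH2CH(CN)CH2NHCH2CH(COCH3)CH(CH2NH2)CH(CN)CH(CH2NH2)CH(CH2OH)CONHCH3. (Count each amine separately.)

Taking each segment in turn:
  CH2SCH2: C–S–C linkage → sulfide (thioether).
  CH(COOH): pendant –COOH: carbonyl C bonded to C and –OH → carboxylic acid.
  C≡C: C≡C triple bond → alkyne.
  CH(CH2NH2): pendant –CH2NH2: N on sp³ C, no adjacent C=O → amine.
  CH2CONHCH2: –C(=O)–N– linkage → amide (the N is not an amine).
  CH(CN): pendant –C≡N: nitrile.
  CH2NHCH2: C–N–C with sp³ carbons and no adjacent C=O → amine (secondary).
  CH(COCH3): pendant –COCH3: carbonyl C bonded to two carbons → ketone.
  CH(CH2NH2): pendant –CH2NH2: N on sp³ C, no adjacent C=O → amine.
  CH(CN): pendant –C≡N: nitrile.
  CH(CH2NH2): pendant –CH2NH2: N on sp³ C, no adjacent C=O → amine.
  CH(CH2OH): pendant –CH2OH on an sp³ backbone C → alcohol.
  CONHCH3: –C(=O)NHCH3: carbonyl C bonded to C and to N → amide (the N is not an amine).
Amine appears at: CH(CH2NH2), CH2NHCH2, CH(CH2NH2), CH(CH2NH2) → 4.

4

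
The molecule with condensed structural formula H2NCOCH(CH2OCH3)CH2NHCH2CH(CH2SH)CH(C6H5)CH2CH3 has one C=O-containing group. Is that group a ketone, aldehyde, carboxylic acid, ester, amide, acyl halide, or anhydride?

The carbonyl is in the H2NCO segment: –C(=O)NH2: carbonyl C bonded to C and to N → amide (the N is not a separate amine).

amide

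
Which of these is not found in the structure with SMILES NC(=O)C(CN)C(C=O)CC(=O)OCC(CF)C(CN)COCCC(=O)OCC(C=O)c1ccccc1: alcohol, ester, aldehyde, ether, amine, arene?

alcohol

aldehyde: present (CH(CHO) — pendant –CHO: carbonyl C bonded to C and H → aldehyde).
ester: present (CH2COOCH2 — –C(=O)–O–C with C on the carbonyl side → ester).
amine: present (CH(CH2NH2) — pendant –CH2NH2: N on sp³ C, no adjacent C=O → amine).
arene: present (C6H5 — –C6H5 phenyl ring → arene).
ether: present (CH2OCH2 — C–O–C with sp³ carbons on both sides and no adjacent C=O → ether).
alcohol: no segment matches this pattern.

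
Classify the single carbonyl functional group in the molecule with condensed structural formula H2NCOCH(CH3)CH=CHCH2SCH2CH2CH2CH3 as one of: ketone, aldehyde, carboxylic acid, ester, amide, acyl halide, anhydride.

amide

The carbonyl is in the H2NCO segment: –C(=O)NH2: carbonyl C bonded to C and to N → amide (the N is not a separate amine).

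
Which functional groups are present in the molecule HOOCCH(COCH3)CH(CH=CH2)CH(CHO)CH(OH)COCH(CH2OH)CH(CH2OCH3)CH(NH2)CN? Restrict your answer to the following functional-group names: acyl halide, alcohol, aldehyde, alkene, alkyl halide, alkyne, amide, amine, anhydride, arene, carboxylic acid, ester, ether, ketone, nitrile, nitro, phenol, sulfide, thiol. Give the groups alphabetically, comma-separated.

Working along the chain:
  HOOC: –COOH: carbonyl C bonded to –OH and C → carboxylic acid (the –OH is not a separate alcohol).
  CH(COCH3): pendant –COCH3: carbonyl C bonded to two carbons → ketone.
  CH(CH=CH2): pendant –CH=CH2: C=C double bond → alkene.
  CH(CHO): pendant –CHO: carbonyl C bonded to C and H → aldehyde.
  CH(OH): –OH on an sp³ carbon → alcohol (secondary).
  CO: –C(=O)– with carbon on both sides → ketone.
  CH(CH2OH): pendant –CH2OH on an sp³ backbone C → alcohol.
  CH(CH2OCH3): pendant –CH2OCH3: C–O–C linkage → ether.
  CH(NH2): –NH2 on an sp³ carbon with no adjacent C=O → amine.
  CN: –C≡N: carbon triple-bonded to nitrogen → nitrile.

alcohol, aldehyde, alkene, amine, carboxylic acid, ether, ketone, nitrile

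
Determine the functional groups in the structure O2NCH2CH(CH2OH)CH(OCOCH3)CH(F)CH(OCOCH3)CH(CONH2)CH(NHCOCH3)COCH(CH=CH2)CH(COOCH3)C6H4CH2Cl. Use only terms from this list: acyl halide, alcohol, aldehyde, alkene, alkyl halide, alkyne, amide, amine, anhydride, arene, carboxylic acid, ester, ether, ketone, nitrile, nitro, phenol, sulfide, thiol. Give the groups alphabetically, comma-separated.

Taking each segment in turn:
  O2NCH2: –NO2 on carbon → nitro group.
  CH(CH2OH): pendant –CH2OH on an sp³ backbone C → alcohol.
  CH(OCOCH3): pendant –OC(=O)CH3: an acyloxy group → ester.
  CH(F): halogen on an sp³ carbon → alkyl halide.
  CH(OCOCH3): pendant –OC(=O)CH3: an acyloxy group → ester.
  CH(CONH2): pendant –CONH2: carbonyl C bonded to C and N → amide.
  CH(NHCOCH3): pendant –NHC(=O)CH3: N bonded to a carbonyl → amide (not amine).
  CO: –C(=O)– with carbon on both sides → ketone.
  CH(CH=CH2): pendant –CH=CH2: C=C double bond → alkene.
  CH(COOCH3): pendant –COOCH3: carbonyl C bonded to C and –OCH3 → ester.
  C6H4: para-disubstituted benzene ring → arene.
  CH2Cl: halogen on an sp³ carbon → alkyl halide.

alcohol, alkene, alkyl halide, amide, arene, ester, ketone, nitro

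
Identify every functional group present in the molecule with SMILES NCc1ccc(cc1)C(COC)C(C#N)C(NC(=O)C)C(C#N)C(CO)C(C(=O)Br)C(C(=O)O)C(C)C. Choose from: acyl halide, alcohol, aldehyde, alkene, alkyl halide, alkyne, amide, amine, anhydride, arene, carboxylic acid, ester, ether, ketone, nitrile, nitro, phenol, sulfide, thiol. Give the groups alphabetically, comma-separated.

acyl halide, alcohol, amide, amine, arene, carboxylic acid, ether, nitrile

Reading the structure from left to right:
  H2NCH2: –NH2 on an sp³ carbon with no adjacent C=O → amine.
  C6H4: para-disubstituted benzene ring → arene.
  CH(CH2OCH3): pendant –CH2OCH3: C–O–C linkage → ether.
  CH(CN): pendant –C≡N: nitrile.
  CH(NHCOCH3): pendant –NHC(=O)CH3: N bonded to a carbonyl → amide (not amine).
  CH(CN): pendant –C≡N: nitrile.
  CH(CH2OH): pendant –CH2OH on an sp³ backbone C → alcohol.
  CH(COBr): pendant –C(=O)X: carbonyl C bonded to C and halogen → acyl halide.
  CH(COOH): pendant –COOH: carbonyl C bonded to C and –OH → carboxylic acid.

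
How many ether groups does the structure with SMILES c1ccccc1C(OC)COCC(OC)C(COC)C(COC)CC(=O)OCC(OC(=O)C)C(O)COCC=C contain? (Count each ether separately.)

6

C6H5– phenyl ring → arene.
pendant –OCH3: C–O–C with sp³ C, no adjacent C=O → ether.
C–O–C with sp³ carbons on both sides and no adjacent C=O → ether.
pendant –OCH3: C–O–C with sp³ C, no adjacent C=O → ether.
pendant –CH2OCH3: C–O–C linkage → ether.
pendant –CH2OCH3: C–O–C linkage → ether.
–C(=O)–O–C with C on the carbonyl side → ester.
pendant –OC(=O)CH3: an acyloxy group → ester.
–OH on an sp³ carbon → alcohol (secondary).
C–O–C with sp³ carbons on both sides and no adjacent C=O → ether.
C=C double bond → alkene.
Ether appears at: CH(OCH3), CH2OCH2, CH(OCH3), CH(CH2OCH3), CH(CH2OCH3), CH2OCH2 → 6.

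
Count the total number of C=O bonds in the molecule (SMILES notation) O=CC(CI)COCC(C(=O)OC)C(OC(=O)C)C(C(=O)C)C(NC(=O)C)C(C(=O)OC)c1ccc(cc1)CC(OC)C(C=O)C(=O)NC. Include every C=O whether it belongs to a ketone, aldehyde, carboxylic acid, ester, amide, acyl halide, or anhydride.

8

OHC: aldehyde, 1 C=O (running total 1).
CH(COOCH3): ester, 1 C=O (running total 2).
CH(OCOCH3): ester, 1 C=O (running total 3).
CH(COCH3): ketone, 1 C=O (running total 4).
CH(NHCOCH3): amide, 1 C=O (running total 5).
CH(COOCH3): ester, 1 C=O (running total 6).
CH(CHO): aldehyde, 1 C=O (running total 7).
CONHCH3: amide, 1 C=O (running total 8).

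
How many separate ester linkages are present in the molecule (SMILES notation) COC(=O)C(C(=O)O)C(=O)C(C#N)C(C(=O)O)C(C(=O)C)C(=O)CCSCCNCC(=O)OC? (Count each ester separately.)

2

Taking each segment in turn:
  CH3OOC: CH3O–C(=O)–: carbonyl C bonded to C and to –OCH3 → ester (not ketone + ether).
  CH(COOH): pendant –COOH: carbonyl C bonded to C and –OH → carboxylic acid.
  CO: –C(=O)– with carbon on both sides → ketone.
  CH(CN): pendant –C≡N: nitrile.
  CH(COOH): pendant –COOH: carbonyl C bonded to C and –OH → carboxylic acid.
  CH(COCH3): pendant –COCH3: carbonyl C bonded to two carbons → ketone.
  CO: –C(=O)– with carbon on both sides → ketone.
  CH2SCH2: C–S–C linkage → sulfide (thioether).
  CH2NHCH2: C–N–C with sp³ carbons and no adjacent C=O → amine (secondary).
  COOCH3: –C(=O)OCH3: carbonyl C bonded to C and to –OCH3 → ester (not ketone + ether).
Ester appears at: CH3OOC, COOCH3 → 2.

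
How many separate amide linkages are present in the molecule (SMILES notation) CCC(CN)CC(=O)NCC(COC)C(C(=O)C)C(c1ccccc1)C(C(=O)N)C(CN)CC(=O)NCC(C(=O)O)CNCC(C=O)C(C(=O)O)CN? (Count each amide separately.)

pendant –CH2NH2: N on sp³ C, no adjacent C=O → amine.
–C(=O)–N– linkage → amide (the N is not an amine).
pendant –CH2OCH3: C–O–C linkage → ether.
pendant –COCH3: carbonyl C bonded to two carbons → ketone.
pendant –C6H5: benzene ring → arene.
pendant –CONH2: carbonyl C bonded to C and N → amide.
pendant –CH2NH2: N on sp³ C, no adjacent C=O → amine.
–C(=O)–N– linkage → amide (the N is not an amine).
pendant –COOH: carbonyl C bonded to C and –OH → carboxylic acid.
C–N–C with sp³ carbons and no adjacent C=O → amine (secondary).
pendant –CHO: carbonyl C bonded to C and H → aldehyde.
pendant –COOH: carbonyl C bonded to C and –OH → carboxylic acid.
–NH2 on an sp³ carbon with no adjacent C=O → amine.
Amide appears at: CH2CONHCH2, CH(CONH2), CH2CONHCH2 → 3.

3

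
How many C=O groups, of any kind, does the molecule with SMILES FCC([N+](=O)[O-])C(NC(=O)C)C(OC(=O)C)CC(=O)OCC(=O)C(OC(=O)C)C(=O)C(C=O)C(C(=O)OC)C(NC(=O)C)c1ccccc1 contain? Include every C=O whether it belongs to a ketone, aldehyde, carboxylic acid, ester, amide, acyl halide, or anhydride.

9

CH(NHCOCH3): amide, 1 C=O (running total 1).
CH(OCOCH3): ester, 1 C=O (running total 2).
CH2COOCH2: ester, 1 C=O (running total 3).
CO: ketone, 1 C=O (running total 4).
CH(OCOCH3): ester, 1 C=O (running total 5).
CO: ketone, 1 C=O (running total 6).
CH(CHO): aldehyde, 1 C=O (running total 7).
CH(COOCH3): ester, 1 C=O (running total 8).
CH(NHCOCH3): amide, 1 C=O (running total 9).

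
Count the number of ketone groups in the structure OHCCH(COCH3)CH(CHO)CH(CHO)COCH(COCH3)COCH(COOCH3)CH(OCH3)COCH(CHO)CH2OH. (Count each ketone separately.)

terminal –CHO: carbonyl C bonded to H and C → aldehyde.
pendant –COCH3: carbonyl C bonded to two carbons → ketone.
pendant –CHO: carbonyl C bonded to C and H → aldehyde.
pendant –CHO: carbonyl C bonded to C and H → aldehyde.
–C(=O)– with carbon on both sides → ketone.
pendant –COCH3: carbonyl C bonded to two carbons → ketone.
–C(=O)– with carbon on both sides → ketone.
pendant –COOCH3: carbonyl C bonded to C and –OCH3 → ester.
pendant –OCH3: C–O–C with sp³ C, no adjacent C=O → ether.
–C(=O)– with carbon on both sides → ketone.
pendant –CHO: carbonyl C bonded to C and H → aldehyde.
–OH on an sp³ carbon → alcohol.
Ketone appears at: CH(COCH3), CO, CH(COCH3), CO, CO → 5.

5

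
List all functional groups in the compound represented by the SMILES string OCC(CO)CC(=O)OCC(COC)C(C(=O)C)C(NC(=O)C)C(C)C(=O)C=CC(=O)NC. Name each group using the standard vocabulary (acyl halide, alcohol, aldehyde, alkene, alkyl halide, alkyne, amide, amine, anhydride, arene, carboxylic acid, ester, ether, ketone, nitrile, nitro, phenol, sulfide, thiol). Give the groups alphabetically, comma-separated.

HO– on an sp³ carbon → alcohol.
pendant –CH2OH on an sp³ backbone C → alcohol.
–C(=O)–O–C with C on the carbonyl side → ester.
pendant –CH2OCH3: C–O–C linkage → ether.
pendant –COCH3: carbonyl C bonded to two carbons → ketone.
pendant –NHC(=O)CH3: N bonded to a carbonyl → amide (not amine).
–C(=O)– with carbon on both sides → ketone.
C=C double bond → alkene.
–C(=O)NHCH3: carbonyl C bonded to C and to N → amide (the N is not an amine).

alcohol, alkene, amide, ester, ether, ketone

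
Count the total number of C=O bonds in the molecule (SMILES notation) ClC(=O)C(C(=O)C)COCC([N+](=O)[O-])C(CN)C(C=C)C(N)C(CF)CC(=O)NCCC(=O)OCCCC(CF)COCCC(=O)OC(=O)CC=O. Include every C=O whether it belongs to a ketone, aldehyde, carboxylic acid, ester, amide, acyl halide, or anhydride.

7

ClCO: acyl halide, 1 C=O (running total 1).
CH(COCH3): ketone, 1 C=O (running total 2).
CH2CONHCH2: amide, 1 C=O (running total 3).
CH2COOCH2: ester, 1 C=O (running total 4).
CH2CO-O-COCH2: anhydride, 2 C=O (running total 6).
CHO: aldehyde, 1 C=O (running total 7).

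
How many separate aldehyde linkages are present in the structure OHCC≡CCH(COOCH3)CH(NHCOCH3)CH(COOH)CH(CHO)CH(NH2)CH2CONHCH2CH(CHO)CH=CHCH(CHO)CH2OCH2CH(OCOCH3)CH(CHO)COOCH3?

terminal –CHO: carbonyl C bonded to H and C → aldehyde.
C≡C triple bond → alkyne.
pendant –COOCH3: carbonyl C bonded to C and –OCH3 → ester.
pendant –NHC(=O)CH3: N bonded to a carbonyl → amide (not amine).
pendant –COOH: carbonyl C bonded to C and –OH → carboxylic acid.
pendant –CHO: carbonyl C bonded to C and H → aldehyde.
–NH2 on an sp³ carbon with no adjacent C=O → amine.
–C(=O)–N– linkage → amide (the N is not an amine).
pendant –CHO: carbonyl C bonded to C and H → aldehyde.
C=C double bond → alkene.
pendant –CHO: carbonyl C bonded to C and H → aldehyde.
C–O–C with sp³ carbons on both sides and no adjacent C=O → ether.
pendant –OC(=O)CH3: an acyloxy group → ester.
pendant –CHO: carbonyl C bonded to C and H → aldehyde.
–C(=O)OCH3: carbonyl C bonded to C and to –OCH3 → ester (not ketone + ether).
Aldehyde appears at: OHC, CH(CHO), CH(CHO), CH(CHO), CH(CHO) → 5.

5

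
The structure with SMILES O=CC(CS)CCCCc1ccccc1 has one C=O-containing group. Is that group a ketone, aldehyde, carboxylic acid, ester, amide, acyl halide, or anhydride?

aldehyde

The carbonyl is in the OHC segment: terminal –CHO: carbonyl C bonded to H and C → aldehyde.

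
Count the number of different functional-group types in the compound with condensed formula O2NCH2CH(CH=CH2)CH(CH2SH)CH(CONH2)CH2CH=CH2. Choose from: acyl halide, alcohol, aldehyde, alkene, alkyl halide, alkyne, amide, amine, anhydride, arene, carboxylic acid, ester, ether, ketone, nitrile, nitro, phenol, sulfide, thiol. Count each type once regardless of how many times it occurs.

4

–NO2 on carbon → nitro group.
pendant –CH=CH2: C=C double bond → alkene.
pendant –CH2SH → thiol.
pendant –CONH2: carbonyl C bonded to C and N → amide.
C=C double bond → alkene.
Distinct types present: alkene, amide, nitro, thiol.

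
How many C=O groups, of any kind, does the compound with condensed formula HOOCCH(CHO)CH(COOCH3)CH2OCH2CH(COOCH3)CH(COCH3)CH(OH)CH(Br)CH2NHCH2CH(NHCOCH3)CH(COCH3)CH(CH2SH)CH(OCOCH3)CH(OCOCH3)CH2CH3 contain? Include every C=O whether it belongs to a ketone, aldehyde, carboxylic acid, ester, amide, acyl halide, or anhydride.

HOOC: carboxylic acid, 1 C=O (running total 1).
CH(CHO): aldehyde, 1 C=O (running total 2).
CH(COOCH3): ester, 1 C=O (running total 3).
CH(COOCH3): ester, 1 C=O (running total 4).
CH(COCH3): ketone, 1 C=O (running total 5).
CH(NHCOCH3): amide, 1 C=O (running total 6).
CH(COCH3): ketone, 1 C=O (running total 7).
CH(OCOCH3): ester, 1 C=O (running total 8).
CH(OCOCH3): ester, 1 C=O (running total 9).

9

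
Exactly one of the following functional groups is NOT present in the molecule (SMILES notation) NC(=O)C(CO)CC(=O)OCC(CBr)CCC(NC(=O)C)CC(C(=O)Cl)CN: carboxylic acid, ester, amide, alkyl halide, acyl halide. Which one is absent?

carboxylic acid

acyl halide: present (CH(COCl) — pendant –C(=O)X: carbonyl C bonded to C and halogen → acyl halide).
alkyl halide: present (CH(CH2Br) — pendant –CH2X: halogen on sp³ carbon → alkyl halide).
ester: present (CH2COOCH2 — –C(=O)–O–C with C on the carbonyl side → ester).
amide: present (H2NCO — –C(=O)NH2: carbonyl C bonded to C and to N → amide (the N is not a separate amine)).
carboxylic acid: absent. In CH2COOCH2, the acyl oxygen is bonded to carbon (–O–C), not to H, so this is an ester. In each of H2NCO and CH(NHCOCH3), the carbonyl is bonded to nitrogen, not to –OH; that is an amide.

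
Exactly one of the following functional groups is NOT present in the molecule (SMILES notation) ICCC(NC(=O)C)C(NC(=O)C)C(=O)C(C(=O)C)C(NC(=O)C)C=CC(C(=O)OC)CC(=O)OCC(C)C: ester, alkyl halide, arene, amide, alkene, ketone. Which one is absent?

arene

ester: present (CH(COOCH3) — pendant –COOCH3: carbonyl C bonded to C and –OCH3 → ester).
ketone: present (CO — –C(=O)– with carbon on both sides → ketone).
alkene: present (CH=CH — C=C double bond → alkene).
amide: present (CH(NHCOCH3) — pendant –NHC(=O)CH3: N bonded to a carbonyl → amide (not amine)).
alkyl halide: present (ICH2 — halogen on an sp³ carbon → alkyl halide).
arene: no segment matches this pattern.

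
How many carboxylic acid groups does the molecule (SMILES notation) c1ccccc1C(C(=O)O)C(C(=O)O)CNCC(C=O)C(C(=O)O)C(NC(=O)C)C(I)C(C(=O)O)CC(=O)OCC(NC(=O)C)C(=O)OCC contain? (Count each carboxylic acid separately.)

4

C6H5– phenyl ring → arene.
pendant –COOH: carbonyl C bonded to C and –OH → carboxylic acid.
pendant –COOH: carbonyl C bonded to C and –OH → carboxylic acid.
C–N–C with sp³ carbons and no adjacent C=O → amine (secondary).
pendant –CHO: carbonyl C bonded to C and H → aldehyde.
pendant –COOH: carbonyl C bonded to C and –OH → carboxylic acid.
pendant –NHC(=O)CH3: N bonded to a carbonyl → amide (not amine).
halogen on an sp³ carbon → alkyl halide.
pendant –COOH: carbonyl C bonded to C and –OH → carboxylic acid.
–C(=O)–O–C with C on the carbonyl side → ester.
pendant –NHC(=O)CH3: N bonded to a carbonyl → amide (not amine).
–C(=O)OCH2CH3: carbonyl C bonded to C and to –OEt → ester.
Carboxylic acid appears at: CH(COOH), CH(COOH), CH(COOH), CH(COOH) → 4.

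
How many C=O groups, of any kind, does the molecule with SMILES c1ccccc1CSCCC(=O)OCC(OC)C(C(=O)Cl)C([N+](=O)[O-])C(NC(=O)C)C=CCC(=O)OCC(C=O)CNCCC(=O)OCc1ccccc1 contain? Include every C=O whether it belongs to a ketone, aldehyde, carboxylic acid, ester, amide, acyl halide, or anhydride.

CH2COOCH2: ester, 1 C=O (running total 1).
CH(COCl): acyl halide, 1 C=O (running total 2).
CH(NHCOCH3): amide, 1 C=O (running total 3).
CH2COOCH2: ester, 1 C=O (running total 4).
CH(CHO): aldehyde, 1 C=O (running total 5).
CH2COOCH2: ester, 1 C=O (running total 6).

6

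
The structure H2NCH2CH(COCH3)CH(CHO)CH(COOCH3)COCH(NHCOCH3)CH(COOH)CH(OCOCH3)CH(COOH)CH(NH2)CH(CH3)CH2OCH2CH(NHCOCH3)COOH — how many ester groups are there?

2

Reading the structure from left to right:
  H2NCH2: –NH2 on an sp³ carbon with no adjacent C=O → amine.
  CH(COCH3): pendant –COCH3: carbonyl C bonded to two carbons → ketone.
  CH(CHO): pendant –CHO: carbonyl C bonded to C and H → aldehyde.
  CH(COOCH3): pendant –COOCH3: carbonyl C bonded to C and –OCH3 → ester.
  CO: –C(=O)– with carbon on both sides → ketone.
  CH(NHCOCH3): pendant –NHC(=O)CH3: N bonded to a carbonyl → amide (not amine).
  CH(COOH): pendant –COOH: carbonyl C bonded to C and –OH → carboxylic acid.
  CH(OCOCH3): pendant –OC(=O)CH3: an acyloxy group → ester.
  CH(COOH): pendant –COOH: carbonyl C bonded to C and –OH → carboxylic acid.
  CH(NH2): –NH2 on an sp³ carbon with no adjacent C=O → amine.
  CH2OCH2: C–O–C with sp³ carbons on both sides and no adjacent C=O → ether.
  CH(NHCOCH3): pendant –NHC(=O)CH3: N bonded to a carbonyl → amide (not amine).
  COOH: –COOH: carbonyl C bonded to –OH and C → carboxylic acid (the –OH is not a separate alcohol).
Ester appears at: CH(COOCH3), CH(OCOCH3) → 2.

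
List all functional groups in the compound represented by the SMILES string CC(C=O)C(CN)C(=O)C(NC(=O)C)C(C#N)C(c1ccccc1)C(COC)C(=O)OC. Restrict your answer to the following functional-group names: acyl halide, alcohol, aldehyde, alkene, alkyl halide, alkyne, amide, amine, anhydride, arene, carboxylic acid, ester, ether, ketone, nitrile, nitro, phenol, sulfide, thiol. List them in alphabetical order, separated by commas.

aldehyde, amide, amine, arene, ester, ether, ketone, nitrile

Taking each segment in turn:
  CH(CHO): pendant –CHO: carbonyl C bonded to C and H → aldehyde.
  CH(CH2NH2): pendant –CH2NH2: N on sp³ C, no adjacent C=O → amine.
  CO: –C(=O)– with carbon on both sides → ketone.
  CH(NHCOCH3): pendant –NHC(=O)CH3: N bonded to a carbonyl → amide (not amine).
  CH(CN): pendant –C≡N: nitrile.
  CH(C6H5): pendant –C6H5: benzene ring → arene.
  CH(CH2OCH3): pendant –CH2OCH3: C–O–C linkage → ether.
  COOCH3: –C(=O)OCH3: carbonyl C bonded to C and to –OCH3 → ester (not ketone + ether).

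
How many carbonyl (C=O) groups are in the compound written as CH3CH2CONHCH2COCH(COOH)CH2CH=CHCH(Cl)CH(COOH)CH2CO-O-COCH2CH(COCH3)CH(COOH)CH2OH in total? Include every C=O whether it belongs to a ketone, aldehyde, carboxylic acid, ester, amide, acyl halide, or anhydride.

CH2CONHCH2: amide, 1 C=O (running total 1).
CO: ketone, 1 C=O (running total 2).
CH(COOH): carboxylic acid, 1 C=O (running total 3).
CH(COOH): carboxylic acid, 1 C=O (running total 4).
CH2CO-O-COCH2: anhydride, 2 C=O (running total 6).
CH(COCH3): ketone, 1 C=O (running total 7).
CH(COOH): carboxylic acid, 1 C=O (running total 8).

8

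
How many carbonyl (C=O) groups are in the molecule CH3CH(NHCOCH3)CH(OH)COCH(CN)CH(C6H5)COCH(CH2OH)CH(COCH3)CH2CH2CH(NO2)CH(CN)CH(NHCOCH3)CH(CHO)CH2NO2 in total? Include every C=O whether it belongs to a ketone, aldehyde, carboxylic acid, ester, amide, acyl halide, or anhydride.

CH(NHCOCH3): amide, 1 C=O (running total 1).
CO: ketone, 1 C=O (running total 2).
CO: ketone, 1 C=O (running total 3).
CH(COCH3): ketone, 1 C=O (running total 4).
CH(NHCOCH3): amide, 1 C=O (running total 5).
CH(CHO): aldehyde, 1 C=O (running total 6).

6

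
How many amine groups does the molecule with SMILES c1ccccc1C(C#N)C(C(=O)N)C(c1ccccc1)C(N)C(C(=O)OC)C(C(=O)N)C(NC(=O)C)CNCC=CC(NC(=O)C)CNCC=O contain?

3

Reading the structure from left to right:
  C6H5: C6H5– phenyl ring → arene.
  CH(CN): pendant –C≡N: nitrile.
  CH(CONH2): pendant –CONH2: carbonyl C bonded to C and N → amide.
  CH(C6H5): pendant –C6H5: benzene ring → arene.
  CH(NH2): –NH2 on an sp³ carbon with no adjacent C=O → amine.
  CH(COOCH3): pendant –COOCH3: carbonyl C bonded to C and –OCH3 → ester.
  CH(CONH2): pendant –CONH2: carbonyl C bonded to C and N → amide.
  CH(NHCOCH3): pendant –NHC(=O)CH3: N bonded to a carbonyl → amide (not amine).
  CH2NHCH2: C–N–C with sp³ carbons and no adjacent C=O → amine (secondary).
  CH=CH: C=C double bond → alkene.
  CH(NHCOCH3): pendant –NHC(=O)CH3: N bonded to a carbonyl → amide (not amine).
  CH2NHCH2: C–N–C with sp³ carbons and no adjacent C=O → amine (secondary).
  CHO: terminal –CHO: carbonyl C bonded to H and C → aldehyde.
Amine appears at: CH(NH2), CH2NHCH2, CH2NHCH2 → 3.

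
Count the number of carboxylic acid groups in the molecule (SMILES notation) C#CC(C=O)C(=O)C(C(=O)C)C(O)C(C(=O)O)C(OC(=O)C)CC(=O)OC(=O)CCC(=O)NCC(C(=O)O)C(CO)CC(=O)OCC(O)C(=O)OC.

2

Reading the structure from left to right:
  HC≡C: C≡C triple bond → alkyne.
  CH(CHO): pendant –CHO: carbonyl C bonded to C and H → aldehyde.
  CO: –C(=O)– with carbon on both sides → ketone.
  CH(COCH3): pendant –COCH3: carbonyl C bonded to two carbons → ketone.
  CH(OH): –OH on an sp³ carbon → alcohol (secondary).
  CH(COOH): pendant –COOH: carbonyl C bonded to C and –OH → carboxylic acid.
  CH(OCOCH3): pendant –OC(=O)CH3: an acyloxy group → ester.
  CH2CO-O-COCH2: two acyl groups sharing one oxygen, –C(=O)–O–C(=O)– → anhydride.
  CH2CONHCH2: –C(=O)–N– linkage → amide (the N is not an amine).
  CH(COOH): pendant –COOH: carbonyl C bonded to C and –OH → carboxylic acid.
  CH(CH2OH): pendant –CH2OH on an sp³ backbone C → alcohol.
  CH2COOCH2: –C(=O)–O–C with C on the carbonyl side → ester.
  CH(OH): –OH on an sp³ carbon → alcohol (secondary).
  COOCH3: –C(=O)OCH3: carbonyl C bonded to C and to –OCH3 → ester (not ketone + ether).
Carboxylic acid appears at: CH(COOH), CH(COOH) → 2.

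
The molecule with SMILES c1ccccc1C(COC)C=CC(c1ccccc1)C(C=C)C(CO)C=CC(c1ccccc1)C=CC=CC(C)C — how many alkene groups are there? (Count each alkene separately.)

C6H5– phenyl ring → arene.
pendant –CH2OCH3: C–O–C linkage → ether.
C=C double bond → alkene.
pendant –C6H5: benzene ring → arene.
pendant –CH=CH2: C=C double bond → alkene.
pendant –CH2OH on an sp³ backbone C → alcohol.
C=C double bond → alkene.
pendant –C6H5: benzene ring → arene.
C=C double bond → alkene.
C=C double bond → alkene.
Alkene appears at: CH=CH, CH(CH=CH2), CH=CH, CH=CH, CH=CH → 5.

5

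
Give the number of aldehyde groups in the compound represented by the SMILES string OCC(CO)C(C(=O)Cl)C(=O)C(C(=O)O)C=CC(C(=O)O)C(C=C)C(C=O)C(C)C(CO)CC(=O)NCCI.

1

Working along the chain:
  HOCH2: HO– on an sp³ carbon → alcohol.
  CH(CH2OH): pendant –CH2OH on an sp³ backbone C → alcohol.
  CH(COCl): pendant –C(=O)X: carbonyl C bonded to C and halogen → acyl halide.
  CO: –C(=O)– with carbon on both sides → ketone.
  CH(COOH): pendant –COOH: carbonyl C bonded to C and –OH → carboxylic acid.
  CH=CH: C=C double bond → alkene.
  CH(COOH): pendant –COOH: carbonyl C bonded to C and –OH → carboxylic acid.
  CH(CH=CH2): pendant –CH=CH2: C=C double bond → alkene.
  CH(CHO): pendant –CHO: carbonyl C bonded to C and H → aldehyde.
  CH(CH2OH): pendant –CH2OH on an sp³ backbone C → alcohol.
  CH2CONHCH2: –C(=O)–N– linkage → amide (the N is not an amine).
  CH2I: halogen on an sp³ carbon → alkyl halide.
Aldehyde appears at: CH(CHO) → 1.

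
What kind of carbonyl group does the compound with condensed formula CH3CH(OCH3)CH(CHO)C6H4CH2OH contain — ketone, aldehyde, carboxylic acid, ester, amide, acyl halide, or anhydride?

The carbonyl is in the CH(CHO) segment: pendant –CHO: carbonyl C bonded to C and H → aldehyde.

aldehyde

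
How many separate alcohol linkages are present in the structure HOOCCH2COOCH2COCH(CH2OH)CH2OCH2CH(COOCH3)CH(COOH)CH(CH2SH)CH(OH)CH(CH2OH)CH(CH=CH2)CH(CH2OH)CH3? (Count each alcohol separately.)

4

Reading the structure from left to right:
  HOOC: –COOH: carbonyl C bonded to –OH and C → carboxylic acid (the –OH is not a separate alcohol).
  CH2COOCH2: –C(=O)–O–C with C on the carbonyl side → ester.
  CO: –C(=O)– with carbon on both sides → ketone.
  CH(CH2OH): pendant –CH2OH on an sp³ backbone C → alcohol.
  CH2OCH2: C–O–C with sp³ carbons on both sides and no adjacent C=O → ether.
  CH(COOCH3): pendant –COOCH3: carbonyl C bonded to C and –OCH3 → ester.
  CH(COOH): pendant –COOH: carbonyl C bonded to C and –OH → carboxylic acid.
  CH(CH2SH): pendant –CH2SH → thiol.
  CH(OH): –OH on an sp³ carbon → alcohol (secondary).
  CH(CH2OH): pendant –CH2OH on an sp³ backbone C → alcohol.
  CH(CH=CH2): pendant –CH=CH2: C=C double bond → alkene.
  CH(CH2OH): pendant –CH2OH on an sp³ backbone C → alcohol.
Alcohol appears at: CH(CH2OH), CH(OH), CH(CH2OH), CH(CH2OH) → 4.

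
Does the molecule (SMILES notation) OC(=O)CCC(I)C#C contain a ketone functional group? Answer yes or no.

no

Working along the chain:
  HOOC: –COOH: carbonyl C bonded to –OH and C → carboxylic acid (the –OH is not a separate alcohol).
  CH(I): halogen on an sp³ carbon → alkyl halide.
  C≡CH: C≡C triple bond → alkyne.
In HOOC, the C=O bears an –OH, making it a carboxylic acid rather than a ketone.
The groups actually present are: alkyl halide, alkyne, carboxylic acid.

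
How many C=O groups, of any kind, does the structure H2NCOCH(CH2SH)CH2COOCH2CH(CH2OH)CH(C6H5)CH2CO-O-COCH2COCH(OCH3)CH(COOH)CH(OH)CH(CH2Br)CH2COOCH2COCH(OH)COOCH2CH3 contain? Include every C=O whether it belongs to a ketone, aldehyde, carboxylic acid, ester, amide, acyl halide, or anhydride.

H2NCO: amide, 1 C=O (running total 1).
CH2COOCH2: ester, 1 C=O (running total 2).
CH2CO-O-COCH2: anhydride, 2 C=O (running total 4).
CO: ketone, 1 C=O (running total 5).
CH(COOH): carboxylic acid, 1 C=O (running total 6).
CH2COOCH2: ester, 1 C=O (running total 7).
CO: ketone, 1 C=O (running total 8).
COOCH2CH3: ester, 1 C=O (running total 9).

9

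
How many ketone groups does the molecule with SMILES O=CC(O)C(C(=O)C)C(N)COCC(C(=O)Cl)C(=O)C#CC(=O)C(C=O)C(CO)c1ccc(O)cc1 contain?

terminal –CHO: carbonyl C bonded to H and C → aldehyde.
–OH on an sp³ carbon → alcohol (secondary).
pendant –COCH3: carbonyl C bonded to two carbons → ketone.
–NH2 on an sp³ carbon with no adjacent C=O → amine.
C–O–C with sp³ carbons on both sides and no adjacent C=O → ether.
pendant –C(=O)X: carbonyl C bonded to C and halogen → acyl halide.
–C(=O)– with carbon on both sides → ketone.
C≡C triple bond → alkyne.
–C(=O)– with carbon on both sides → ketone.
pendant –CHO: carbonyl C bonded to C and H → aldehyde.
pendant –CH2OH on an sp³ backbone C → alcohol.
–OH attached directly to an aromatic ring → phenol (not alcohol); the ring itself is an arene.
Ketone appears at: CH(COCH3), CO, CO → 3.

3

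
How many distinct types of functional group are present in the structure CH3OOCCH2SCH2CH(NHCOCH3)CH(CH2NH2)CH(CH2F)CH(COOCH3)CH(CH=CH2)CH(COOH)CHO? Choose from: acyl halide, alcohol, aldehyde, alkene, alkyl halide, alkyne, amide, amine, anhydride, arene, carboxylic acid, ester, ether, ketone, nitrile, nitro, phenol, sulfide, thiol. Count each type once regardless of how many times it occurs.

Taking each segment in turn:
  CH3OOC: CH3O–C(=O)–: carbonyl C bonded to C and to –OCH3 → ester (not ketone + ether).
  CH2SCH2: C–S–C linkage → sulfide (thioether).
  CH(NHCOCH3): pendant –NHC(=O)CH3: N bonded to a carbonyl → amide (not amine).
  CH(CH2NH2): pendant –CH2NH2: N on sp³ C, no adjacent C=O → amine.
  CH(CH2F): pendant –CH2X: halogen on sp³ carbon → alkyl halide.
  CH(COOCH3): pendant –COOCH3: carbonyl C bonded to C and –OCH3 → ester.
  CH(CH=CH2): pendant –CH=CH2: C=C double bond → alkene.
  CH(COOH): pendant –COOH: carbonyl C bonded to C and –OH → carboxylic acid.
  CHO: terminal –CHO: carbonyl C bonded to H and C → aldehyde.
Distinct types present: aldehyde, alkene, alkyl halide, amide, amine, carboxylic acid, ester, sulfide.

8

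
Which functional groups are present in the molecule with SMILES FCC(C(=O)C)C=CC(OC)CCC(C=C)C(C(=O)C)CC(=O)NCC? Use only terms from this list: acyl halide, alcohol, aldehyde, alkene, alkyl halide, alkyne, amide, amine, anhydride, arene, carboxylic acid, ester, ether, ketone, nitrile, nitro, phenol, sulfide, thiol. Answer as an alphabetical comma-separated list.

Taking each segment in turn:
  FCH2: halogen on an sp³ carbon → alkyl halide.
  CH(COCH3): pendant –COCH3: carbonyl C bonded to two carbons → ketone.
  CH=CH: C=C double bond → alkene.
  CH(OCH3): pendant –OCH3: C–O–C with sp³ C, no adjacent C=O → ether.
  CH(CH=CH2): pendant –CH=CH2: C=C double bond → alkene.
  CH(COCH3): pendant –COCH3: carbonyl C bonded to two carbons → ketone.
  CH2CONHCH2: –C(=O)–N– linkage → amide (the N is not an amine).

alkene, alkyl halide, amide, ether, ketone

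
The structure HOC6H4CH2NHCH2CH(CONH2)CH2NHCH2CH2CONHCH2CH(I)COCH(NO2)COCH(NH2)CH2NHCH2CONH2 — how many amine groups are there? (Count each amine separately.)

4

Reading the structure from left to right:
  HOC6H4: –OH attached directly to an aromatic ring → phenol (not alcohol); the ring itself is an arene.
  CH2NHCH2: C–N–C with sp³ carbons and no adjacent C=O → amine (secondary).
  CH(CONH2): pendant –CONH2: carbonyl C bonded to C and N → amide.
  CH2NHCH2: C–N–C with sp³ carbons and no adjacent C=O → amine (secondary).
  CH2CONHCH2: –C(=O)–N– linkage → amide (the N is not an amine).
  CH(I): halogen on an sp³ carbon → alkyl halide.
  CO: –C(=O)– with carbon on both sides → ketone.
  CH(NO2): –NO2 on an sp³ carbon → nitro (the N=O is not a carbonyl).
  CO: –C(=O)– with carbon on both sides → ketone.
  CH(NH2): –NH2 on an sp³ carbon with no adjacent C=O → amine.
  CH2NHCH2: C–N–C with sp³ carbons and no adjacent C=O → amine (secondary).
  CONH2: –C(=O)NH2: carbonyl C bonded to C and to N → amide (the N is not a separate amine).
Amine appears at: CH2NHCH2, CH2NHCH2, CH(NH2), CH2NHCH2 → 4.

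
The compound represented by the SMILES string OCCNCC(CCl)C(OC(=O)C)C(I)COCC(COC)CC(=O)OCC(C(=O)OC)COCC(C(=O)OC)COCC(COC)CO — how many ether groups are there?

HO– on an sp³ carbon → alcohol.
C–N–C with sp³ carbons and no adjacent C=O → amine (secondary).
pendant –CH2X: halogen on sp³ carbon → alkyl halide.
pendant –OC(=O)CH3: an acyloxy group → ester.
halogen on an sp³ carbon → alkyl halide.
C–O–C with sp³ carbons on both sides and no adjacent C=O → ether.
pendant –CH2OCH3: C–O–C linkage → ether.
–C(=O)–O–C with C on the carbonyl side → ester.
pendant –COOCH3: carbonyl C bonded to C and –OCH3 → ester.
C–O–C with sp³ carbons on both sides and no adjacent C=O → ether.
pendant –COOCH3: carbonyl C bonded to C and –OCH3 → ester.
C–O–C with sp³ carbons on both sides and no adjacent C=O → ether.
pendant –CH2OCH3: C–O–C linkage → ether.
–OH on an sp³ carbon → alcohol.
Ether appears at: CH2OCH2, CH(CH2OCH3), CH2OCH2, CH2OCH2, CH(CH2OCH3) → 5.

5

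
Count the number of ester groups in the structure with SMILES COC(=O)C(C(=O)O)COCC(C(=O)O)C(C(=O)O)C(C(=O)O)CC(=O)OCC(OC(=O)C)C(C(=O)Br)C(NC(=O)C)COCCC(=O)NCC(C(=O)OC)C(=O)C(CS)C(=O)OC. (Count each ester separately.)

5

Taking each segment in turn:
  CH3OOC: CH3O–C(=O)–: carbonyl C bonded to C and to –OCH3 → ester (not ketone + ether).
  CH(COOH): pendant –COOH: carbonyl C bonded to C and –OH → carboxylic acid.
  CH2OCH2: C–O–C with sp³ carbons on both sides and no adjacent C=O → ether.
  CH(COOH): pendant –COOH: carbonyl C bonded to C and –OH → carboxylic acid.
  CH(COOH): pendant –COOH: carbonyl C bonded to C and –OH → carboxylic acid.
  CH(COOH): pendant –COOH: carbonyl C bonded to C and –OH → carboxylic acid.
  CH2COOCH2: –C(=O)–O–C with C on the carbonyl side → ester.
  CH(OCOCH3): pendant –OC(=O)CH3: an acyloxy group → ester.
  CH(COBr): pendant –C(=O)X: carbonyl C bonded to C and halogen → acyl halide.
  CH(NHCOCH3): pendant –NHC(=O)CH3: N bonded to a carbonyl → amide (not amine).
  CH2OCH2: C–O–C with sp³ carbons on both sides and no adjacent C=O → ether.
  CH2CONHCH2: –C(=O)–N– linkage → amide (the N is not an amine).
  CH(COOCH3): pendant –COOCH3: carbonyl C bonded to C and –OCH3 → ester.
  CO: –C(=O)– with carbon on both sides → ketone.
  CH(CH2SH): pendant –CH2SH → thiol.
  COOCH3: –C(=O)OCH3: carbonyl C bonded to C and to –OCH3 → ester (not ketone + ether).
Ester appears at: CH3OOC, CH2COOCH2, CH(OCOCH3), CH(COOCH3), COOCH3 → 5.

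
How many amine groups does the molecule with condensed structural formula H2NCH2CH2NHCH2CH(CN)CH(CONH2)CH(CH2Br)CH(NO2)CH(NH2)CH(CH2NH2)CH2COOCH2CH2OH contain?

–NH2 on an sp³ carbon with no adjacent C=O → amine.
C–N–C with sp³ carbons and no adjacent C=O → amine (secondary).
pendant –C≡N: nitrile.
pendant –CONH2: carbonyl C bonded to C and N → amide.
pendant –CH2X: halogen on sp³ carbon → alkyl halide.
–NO2 on an sp³ carbon → nitro (the N=O is not a carbonyl).
–NH2 on an sp³ carbon with no adjacent C=O → amine.
pendant –CH2NH2: N on sp³ C, no adjacent C=O → amine.
–C(=O)–O–C with C on the carbonyl side → ester.
–OH on an sp³ carbon → alcohol.
Amine appears at: H2NCH2, CH2NHCH2, CH(NH2), CH(CH2NH2) → 4.

4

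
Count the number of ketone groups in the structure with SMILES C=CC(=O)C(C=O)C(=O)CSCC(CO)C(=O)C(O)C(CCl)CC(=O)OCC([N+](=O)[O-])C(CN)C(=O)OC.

C=C double bond → alkene.
–C(=O)– with carbon on both sides → ketone.
pendant –CHO: carbonyl C bonded to C and H → aldehyde.
–C(=O)– with carbon on both sides → ketone.
C–S–C linkage → sulfide (thioether).
pendant –CH2OH on an sp³ backbone C → alcohol.
–C(=O)– with carbon on both sides → ketone.
–OH on an sp³ carbon → alcohol (secondary).
pendant –CH2X: halogen on sp³ carbon → alkyl halide.
–C(=O)–O–C with C on the carbonyl side → ester.
–NO2 on an sp³ carbon → nitro (the N=O is not a carbonyl).
pendant –CH2NH2: N on sp³ C, no adjacent C=O → amine.
–C(=O)OCH3: carbonyl C bonded to C and to –OCH3 → ester (not ketone + ether).
Ketone appears at: CO, CO, CO → 3.

3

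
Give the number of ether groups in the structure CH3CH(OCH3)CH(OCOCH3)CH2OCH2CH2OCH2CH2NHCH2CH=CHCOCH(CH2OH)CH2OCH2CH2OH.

4

Working along the chain:
  CH(OCH3): pendant –OCH3: C–O–C with sp³ C, no adjacent C=O → ether.
  CH(OCOCH3): pendant –OC(=O)CH3: an acyloxy group → ester.
  CH2OCH2: C–O–C with sp³ carbons on both sides and no adjacent C=O → ether.
  CH2OCH2: C–O–C with sp³ carbons on both sides and no adjacent C=O → ether.
  CH2NHCH2: C–N–C with sp³ carbons and no adjacent C=O → amine (secondary).
  CH=CH: C=C double bond → alkene.
  CO: –C(=O)– with carbon on both sides → ketone.
  CH(CH2OH): pendant –CH2OH on an sp³ backbone C → alcohol.
  CH2OCH2: C–O–C with sp³ carbons on both sides and no adjacent C=O → ether.
  CH2OH: –OH on an sp³ carbon → alcohol.
Ether appears at: CH(OCH3), CH2OCH2, CH2OCH2, CH2OCH2 → 4.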